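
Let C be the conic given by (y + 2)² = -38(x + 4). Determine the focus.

(-27/2, -2)

Vertex (-4, -2); 4p = -38 so p = -19/2. Opens left.
Focus is p units from the vertex along the axis: (h + p, k).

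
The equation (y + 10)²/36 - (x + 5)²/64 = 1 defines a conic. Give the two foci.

(-5, -20) and (-5, 0)

Center (-5, -10). The positive term is the y-term, so the transverse axis is vertical; a² = 36, b² = 64.
c² = a² + b² = 36 + 64 = 100, so c = 10.
Foci lie on the vertical axis through the center: (h, k ± c).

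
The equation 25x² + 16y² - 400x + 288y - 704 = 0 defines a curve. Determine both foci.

(8, -18) and (8, 0)

Group: 25(x² - 16x) + 16(y² + 18y) = 704
Complete the square: 25(x - 8)² + 16(y + 9)² = 704 + 1600 + 1296 = 3600
Dividing both sides by 3600: (x - 8)²/144 + (y + 9)²/225 = 1
Ellipse, center (8, -9), major axis vertical; a² = 225, b² = 144.
c² = a² - b² = 225 - 144 = 81, so c = 9.
Foci lie on the vertical axis through the center: (h, k ± c).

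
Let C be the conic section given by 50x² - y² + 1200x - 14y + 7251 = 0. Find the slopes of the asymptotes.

5√2 and -5√2

Collect terms: 50(x² + 24x) -(y² + 14y) = -7251
Completing the square gives 50(x + 12)² -(y + 7)² = -7251 + 7200 - 49 = -100.
Divide by -100: (y + 7)²/100 - (x + 12)²/2 = 1
Hyperbola, center (-12, -7), transverse axis vertical; a² = 100, b² = 2.
For a vertical hyperbola the asymptotes have slope ±a/b.
Here that is ±10/√2 = ±5√2.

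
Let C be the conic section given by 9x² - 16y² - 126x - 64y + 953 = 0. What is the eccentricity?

Group: 9(x² - 14x) -16(y² + 4y) = -953
Completing the square gives 9(x - 7)² -16(y + 2)² = -953 + 441 - 64 = -576.
Divide by -576: (y + 2)²/36 - (x - 7)²/64 = 1
Hyperbola, center (7, -2), transverse axis vertical; a² = 36, b² = 64.
c² = a² + b² = 100, so c = 10.
e = c/a = 10/6 = 5/3.

e = 5/3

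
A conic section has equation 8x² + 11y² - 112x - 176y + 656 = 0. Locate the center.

Group: 8(x² - 14x) + 11(y² - 16y) = -656
Complete the square in x and y: 8(x - 7)² + 11(y - 8)² = -656 + 392 + 704 = 440
Dividing both sides by 440: (x - 7)²/55 + (y - 8)²/40 = 1
Ellipse with center (7, 8).

(7, 8)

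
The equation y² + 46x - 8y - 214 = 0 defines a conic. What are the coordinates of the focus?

Only y is squared. Complete the square in y: (y - 4)² = -46(x - 5).
Vertex (5, 4); 4p = -46 so p = -23/2. Opens left.
Focus is p units from the vertex along the axis: (h + p, k).

(-13/2, 4)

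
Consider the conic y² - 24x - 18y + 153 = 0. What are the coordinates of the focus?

(9, 9)

Only y is squared. Complete the square in y: (y - 9)² = 24(x - 3).
Vertex (3, 9); 4p = 24 so p = 6. Opens right.
Focus is p units from the vertex along the axis: (h + p, k).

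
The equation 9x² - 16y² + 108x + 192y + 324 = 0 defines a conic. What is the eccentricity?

e = 5/3

9(x² + 12x) -16(y² - 12y) = -324
9(x + 6)² -16(y - 6)² = -324 + 324 - 576 = -576
Dividing both sides by -576: (y - 6)²/36 - (x + 6)²/64 = 1
Hyperbola, center (-6, 6), transverse axis vertical; a² = 36, b² = 64.
c² = a² + b² = 100, so c = 10.
e = c/a = 10/6 = 5/3.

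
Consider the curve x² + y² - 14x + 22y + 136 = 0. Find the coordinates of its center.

(7, -11)

Group: (x² - 14x) + (y² + 22y) = -136
Complete the square in x and y: (x - 7)² + (y + 11)² = -136 + 49 + 121 = 34
So (x - 7)² + (y + 11)² = 34.
Circle centered at (7, -11) with r² = 34.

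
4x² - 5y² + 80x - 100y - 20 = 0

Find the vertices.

Group: 4(x² + 20x) -5(y² + 20y) = 20
Complete the square in x and y: 4(x + 10)² -5(y + 10)² = 20 + 400 - 500 = -80
Divide by -80: (y + 10)²/16 - (x + 10)²/20 = 1
Hyperbola, center (-10, -10), transverse axis vertical; a² = 16, b² = 20.
a = 4. Vertices at (h, k ± a).

(-10, -14) and (-10, -6)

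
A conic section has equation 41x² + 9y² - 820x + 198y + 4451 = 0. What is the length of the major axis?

2√82

Collect terms: 41(x² - 20x) + 9(y² + 22y) = -4451
Complete the square: 41(x - 10)² + 9(y + 11)² = -4451 + 4100 + 1089 = 738
Divide through by 738 to get (x - 10)²/18 + (y + 11)²/82 = 1.
Ellipse, center (10, -11), major axis vertical; a² = 82, b² = 18.
a² = 82 so a = √82; the major axis has length 2a = 2√82.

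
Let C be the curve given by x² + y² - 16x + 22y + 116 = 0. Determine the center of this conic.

(8, -11)

Collect terms: (x² - 16x) + (y² + 22y) = -116
Complete the square: (x - 8)² + (y + 11)² = -116 + 64 + 121 = 69
So (x - 8)² + (y + 11)² = 69.
Circle centered at (8, -11) with r² = 69.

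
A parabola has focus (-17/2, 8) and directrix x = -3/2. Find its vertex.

The vertex is the midpoint between the focus and the directrix along the axis of symmetry.
Axis is horizontal (directrix is vertical). Vertex x-coordinate = (-17/2 + (-3/2))/2 = -5; y-coordinate = 8.

(-5, 8)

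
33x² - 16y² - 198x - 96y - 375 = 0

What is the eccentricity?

e = 7/4

Collect terms: 33(x² - 6x) -16(y² + 6y) = 375
Complete the square in x and y: 33(x - 3)² -16(y + 3)² = 375 + 297 - 144 = 528
Divide by 528: (x - 3)²/16 - (y + 3)²/33 = 1
Hyperbola, center (3, -3), transverse axis horizontal; a² = 16, b² = 33.
c² = a² + b² = 49, so c = 7.
e = c/a = 7/4.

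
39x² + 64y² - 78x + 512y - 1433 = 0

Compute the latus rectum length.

39/4

Collect terms: 39(x² - 2x) + 64(y² + 8y) = 1433
39(x - 1)² + 64(y + 4)² = 1433 + 39 + 1024 = 2496
Divide by 2496: (x - 1)²/64 + (y + 4)²/39 = 1
Ellipse, center (1, -4), major axis horizontal; a² = 64, b² = 39.
Latus rectum length = 2b²/a = 2·39/8 = 39/4.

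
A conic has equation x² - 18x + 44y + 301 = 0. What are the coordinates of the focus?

Only x is squared. Complete the square in x: (x - 9)² = -44(y + 5).
Vertex (9, -5); 4p = -44 so p = -11. Opens down.
Focus is p units from the vertex along the axis: (h, k + p).

(9, -16)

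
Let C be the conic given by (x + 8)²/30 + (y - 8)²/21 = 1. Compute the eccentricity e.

Center (-8, 8). The larger denominator 30 sits under the x-term, so the major axis is horizontal; a² = 30, b² = 21.
c² = a² - b² = 9, so c = 3.
e = c/a = 3/√30 = √30/10.

e = √30/10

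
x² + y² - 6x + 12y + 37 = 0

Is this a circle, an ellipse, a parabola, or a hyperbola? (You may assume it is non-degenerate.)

No xy term. Coefficients of x² and y² are A = 1, C = 1.
A = C (same sign) ⇒ circle.

circle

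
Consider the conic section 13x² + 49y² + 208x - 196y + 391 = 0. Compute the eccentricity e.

e = 6/7

Group: 13(x² + 16x) + 49(y² - 4y) = -391
13(x + 8)² + 49(y - 2)² = -391 + 832 + 196 = 637
Divide through by 637 to get (x + 8)²/49 + (y - 2)²/13 = 1.
Ellipse, center (-8, 2), major axis horizontal; a² = 49, b² = 13.
c² = a² - b² = 36, so c = 6.
e = c/a = 6/7.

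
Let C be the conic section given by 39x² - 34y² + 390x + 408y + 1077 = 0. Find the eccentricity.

e = √2847/39

39(x² + 10x) -34(y² - 12y) = -1077
Completing the square gives 39(x + 5)² -34(y - 6)² = -1077 + 975 - 1224 = -1326.
Divide through by -1326 to get (y - 6)²/39 - (x + 5)²/34 = 1.
Hyperbola, center (-5, 6), transverse axis vertical; a² = 39, b² = 34.
c² = a² + b² = 73, so c = √73.
e = c/a = √73/√39 = √2847/39.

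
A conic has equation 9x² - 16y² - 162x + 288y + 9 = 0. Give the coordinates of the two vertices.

(9, 3) and (9, 15)

9(x² - 18x) -16(y² - 18y) = -9
Completing the square gives 9(x - 9)² -16(y - 9)² = -9 + 729 - 1296 = -576.
Divide through by -576 to get (y - 9)²/36 - (x - 9)²/64 = 1.
Hyperbola, center (9, 9), transverse axis vertical; a² = 36, b² = 64.
a = 6. Vertices at (h, k ± a).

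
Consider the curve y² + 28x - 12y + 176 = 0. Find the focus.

Only y is squared. Complete the square in y: (y - 6)² = -28(x + 5).
Vertex (-5, 6); 4p = -28 so p = -7. Opens left.
Focus is p units from the vertex along the axis: (h + p, k).

(-12, 6)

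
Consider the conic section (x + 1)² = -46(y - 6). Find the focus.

Vertex (-1, 6); 4p = -46 so p = -23/2. Opens down.
Focus is p units from the vertex along the axis: (h, k + p).

(-1, -11/2)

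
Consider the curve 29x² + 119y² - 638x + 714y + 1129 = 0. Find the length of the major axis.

2√119

Group: 29(x² - 22x) + 119(y² + 6y) = -1129
Complete the square: 29(x - 11)² + 119(y + 3)² = -1129 + 3509 + 1071 = 3451
Dividing both sides by 3451: (x - 11)²/119 + (y + 3)²/29 = 1
Ellipse, center (11, -3), major axis horizontal; a² = 119, b² = 29.
a² = 119 so a = √119; the major axis has length 2a = 2√119.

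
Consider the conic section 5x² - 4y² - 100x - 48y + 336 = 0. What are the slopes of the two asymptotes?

√5/2 and -√5/2

5(x² - 20x) -4(y² + 12y) = -336
Completing the square gives 5(x - 10)² -4(y + 6)² = -336 + 500 - 144 = 20.
Dividing both sides by 20: (x - 10)²/4 - (y + 6)²/5 = 1
Hyperbola, center (10, -6), transverse axis horizontal; a² = 4, b² = 5.
For a horizontal hyperbola the asymptotes have slope ±b/a.
Here that is ±√5/2.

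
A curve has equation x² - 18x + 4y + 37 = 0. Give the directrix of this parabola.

y = 12

Only x is squared. Complete the square in x: (x - 9)² = -4(y - 11).
Vertex (9, 11); 4p = -4 so p = -1. Opens down.
Directrix is the horizontal line y = k − p = 11 − (-1) = 12.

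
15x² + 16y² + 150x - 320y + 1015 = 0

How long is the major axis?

Group: 15(x² + 10x) + 16(y² - 20y) = -1015
15(x + 5)² + 16(y - 10)² = -1015 + 375 + 1600 = 960
Divide by 960: (x + 5)²/64 + (y - 10)²/60 = 1
Ellipse, center (-5, 10), major axis horizontal; a² = 64, b² = 60.
a² = 64 so a = 8; the major axis has length 2a = 16.

16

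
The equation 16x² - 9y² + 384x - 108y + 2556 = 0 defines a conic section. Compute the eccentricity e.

e = 5/4

Group: 16(x² + 24x) -9(y² + 12y) = -2556
Completing the square gives 16(x + 12)² -9(y + 6)² = -2556 + 2304 - 324 = -576.
Divide through by -576 to get (y + 6)²/64 - (x + 12)²/36 = 1.
Hyperbola, center (-12, -6), transverse axis vertical; a² = 64, b² = 36.
c² = a² + b² = 100, so c = 10.
e = c/a = 10/8 = 5/4.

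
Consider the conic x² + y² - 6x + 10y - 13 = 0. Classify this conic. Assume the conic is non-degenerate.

No xy term. Coefficients of x² and y² are A = 1, C = 1.
A = C (same sign) ⇒ circle.

circle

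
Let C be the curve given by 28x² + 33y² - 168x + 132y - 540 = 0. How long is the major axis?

2√33

Group: 28(x² - 6x) + 33(y² + 4y) = 540
28(x - 3)² + 33(y + 2)² = 540 + 252 + 132 = 924
Divide through by 924 to get (x - 3)²/33 + (y + 2)²/28 = 1.
Ellipse, center (3, -2), major axis horizontal; a² = 33, b² = 28.
a² = 33 so a = √33; the major axis has length 2a = 2√33.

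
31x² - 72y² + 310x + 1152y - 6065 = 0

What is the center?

Group the x- and y-terms: 31(x² + 10x) -72(y² - 16y) = 6065
Complete the square: 31(x + 5)² -72(y - 8)² = 6065 + 775 - 4608 = 2232
Dividing both sides by 2232: (x + 5)²/72 - (y - 8)²/31 = 1
Hyperbola with center (-5, 8).

(-5, 8)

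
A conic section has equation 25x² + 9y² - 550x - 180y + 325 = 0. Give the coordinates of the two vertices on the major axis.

Rearranging, 25(x² - 22x) + 9(y² - 20y) = -325.
Completing the square gives 25(x - 11)² + 9(y - 10)² = -325 + 3025 + 900 = 3600.
Dividing both sides by 3600: (x - 11)²/144 + (y - 10)²/400 = 1
Ellipse, center (11, 10), major axis vertical; a² = 400, b² = 144.
a = 20. Vertices at (h, k ± a).

(11, -10) and (11, 30)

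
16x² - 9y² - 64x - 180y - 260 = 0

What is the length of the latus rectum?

9

16(x² - 4x) -9(y² + 20y) = 260
Complete the square: 16(x - 2)² -9(y + 10)² = 260 + 64 - 900 = -576
Dividing both sides by -576: (y + 10)²/64 - (x - 2)²/36 = 1
Hyperbola, center (2, -10), transverse axis vertical; a² = 64, b² = 36.
Latus rectum length = 2b²/a = 2·36/8 = 9.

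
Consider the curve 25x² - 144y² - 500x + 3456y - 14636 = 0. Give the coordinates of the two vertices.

(10, 7) and (10, 17)

25(x² - 20x) -144(y² - 24y) = 14636
25(x - 10)² -144(y - 12)² = 14636 + 2500 - 20736 = -3600
Dividing both sides by -3600: (y - 12)²/25 - (x - 10)²/144 = 1
Hyperbola, center (10, 12), transverse axis vertical; a² = 25, b² = 144.
a = 5. Vertices at (h, k ± a).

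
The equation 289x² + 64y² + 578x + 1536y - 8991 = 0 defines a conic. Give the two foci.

Collect terms: 289(x² + 2x) + 64(y² + 24y) = 8991
Complete the square in x and y: 289(x + 1)² + 64(y + 12)² = 8991 + 289 + 9216 = 18496
Divide through by 18496 to get (x + 1)²/64 + (y + 12)²/289 = 1.
Ellipse, center (-1, -12), major axis vertical; a² = 289, b² = 64.
c² = a² - b² = 289 - 64 = 225, so c = 15.
Foci lie on the vertical axis through the center: (h, k ± c).

(-1, -27) and (-1, 3)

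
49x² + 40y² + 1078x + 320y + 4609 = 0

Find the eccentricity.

Rearranging, 49(x² + 22x) + 40(y² + 8y) = -4609.
Complete the square: 49(x + 11)² + 40(y + 4)² = -4609 + 5929 + 640 = 1960
Divide through by 1960 to get (x + 11)²/40 + (y + 4)²/49 = 1.
Ellipse, center (-11, -4), major axis vertical; a² = 49, b² = 40.
c² = a² - b² = 9, so c = 3.
e = c/a = 3/7.

e = 3/7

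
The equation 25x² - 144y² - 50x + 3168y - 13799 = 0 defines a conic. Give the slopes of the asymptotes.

25(x² - 2x) -144(y² - 22y) = 13799
25(x - 1)² -144(y - 11)² = 13799 + 25 - 17424 = -3600
Divide by -3600: (y - 11)²/25 - (x - 1)²/144 = 1
Hyperbola, center (1, 11), transverse axis vertical; a² = 25, b² = 144.
For a vertical hyperbola the asymptotes have slope ±a/b.
Here that is ±5/12.

5/12 and -5/12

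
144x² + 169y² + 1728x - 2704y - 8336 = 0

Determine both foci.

(-11, 8) and (-1, 8)

Group: 144(x² + 12x) + 169(y² - 16y) = 8336
144(x + 6)² + 169(y - 8)² = 8336 + 5184 + 10816 = 24336
Divide by 24336: (x + 6)²/169 + (y - 8)²/144 = 1
Ellipse, center (-6, 8), major axis horizontal; a² = 169, b² = 144.
c² = a² - b² = 169 - 144 = 25, so c = 5.
Foci lie on the horizontal axis through the center: (h ± c, k).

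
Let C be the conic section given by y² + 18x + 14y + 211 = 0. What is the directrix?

x = -9/2

Only y is squared. Complete the square in y: (y + 7)² = -18(x + 9).
Vertex (-9, -7); 4p = -18 so p = -9/2. Opens left.
Directrix is the vertical line x = h − p = -9 − (-9/2) = -9/2.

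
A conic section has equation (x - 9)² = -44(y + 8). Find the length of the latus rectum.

Vertex (9, -8); 4p = -44 so p = -11. Opens down.
Latus rectum length = |4p| = 44.

44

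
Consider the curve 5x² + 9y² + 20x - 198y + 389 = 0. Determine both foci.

(-10, 11) and (6, 11)

Collect terms: 5(x² + 4x) + 9(y² - 22y) = -389
5(x + 2)² + 9(y - 11)² = -389 + 20 + 1089 = 720
Divide through by 720 to get (x + 2)²/144 + (y - 11)²/80 = 1.
Ellipse, center (-2, 11), major axis horizontal; a² = 144, b² = 80.
c² = a² - b² = 144 - 80 = 64, so c = 8.
Foci lie on the horizontal axis through the center: (h ± c, k).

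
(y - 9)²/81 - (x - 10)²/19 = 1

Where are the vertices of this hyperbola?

(10, 0) and (10, 18)

Center (10, 9). The positive term is the y-term, so the transverse axis is vertical; a² = 81, b² = 19.
a = 9. Vertices at (h, k ± a).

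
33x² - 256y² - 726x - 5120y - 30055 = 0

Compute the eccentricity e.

Collect terms: 33(x² - 22x) -256(y² + 20y) = 30055
Complete the square: 33(x - 11)² -256(y + 10)² = 30055 + 3993 - 25600 = 8448
Dividing both sides by 8448: (x - 11)²/256 - (y + 10)²/33 = 1
Hyperbola, center (11, -10), transverse axis horizontal; a² = 256, b² = 33.
c² = a² + b² = 289, so c = 17.
e = c/a = 17/16.

e = 17/16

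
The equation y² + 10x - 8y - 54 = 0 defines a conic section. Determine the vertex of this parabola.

Only y is squared. Complete the square in y: (y - 4)² = -10(x - 7).
Vertex (7, 4); 4p = -10 so p = -5/2. Opens left.

(7, 4)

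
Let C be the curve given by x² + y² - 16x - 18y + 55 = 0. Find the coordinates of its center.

(8, 9)

Collect terms: (x² - 16x) + (y² - 18y) = -55
Complete the square: (x - 8)² + (y - 9)² = -55 + 64 + 81 = 90
So (x - 8)² + (y - 9)² = 90.
Circle centered at (8, 9) with r² = 90.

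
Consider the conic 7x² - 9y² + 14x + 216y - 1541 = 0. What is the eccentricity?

Group: 7(x² + 2x) -9(y² - 24y) = 1541
Complete the square in x and y: 7(x + 1)² -9(y - 12)² = 1541 + 7 - 1296 = 252
Divide through by 252 to get (x + 1)²/36 - (y - 12)²/28 = 1.
Hyperbola, center (-1, 12), transverse axis horizontal; a² = 36, b² = 28.
c² = a² + b² = 64, so c = 8.
e = c/a = 8/6 = 4/3.

e = 4/3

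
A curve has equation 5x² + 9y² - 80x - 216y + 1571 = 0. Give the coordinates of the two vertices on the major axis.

Rearranging, 5(x² - 16x) + 9(y² - 24y) = -1571.
Completing the square gives 5(x - 8)² + 9(y - 12)² = -1571 + 320 + 1296 = 45.
Divide by 45: (x - 8)²/9 + (y - 12)²/5 = 1
Ellipse, center (8, 12), major axis horizontal; a² = 9, b² = 5.
a = 3. Vertices at (h ± a, k).

(5, 12) and (11, 12)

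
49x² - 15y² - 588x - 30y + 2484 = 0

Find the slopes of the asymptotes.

7√15/15 and -7√15/15

Group the x- and y-terms: 49(x² - 12x) -15(y² + 2y) = -2484
Complete the square: 49(x - 6)² -15(y + 1)² = -2484 + 1764 - 15 = -735
Divide through by -735 to get (y + 1)²/49 - (x - 6)²/15 = 1.
Hyperbola, center (6, -1), transverse axis vertical; a² = 49, b² = 15.
For a vertical hyperbola the asymptotes have slope ±a/b.
Here that is ±7/√15 = ±7√15/15.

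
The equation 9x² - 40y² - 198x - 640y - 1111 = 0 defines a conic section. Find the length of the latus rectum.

80/3

Collect terms: 9(x² - 22x) -40(y² + 16y) = 1111
Complete the square: 9(x - 11)² -40(y + 8)² = 1111 + 1089 - 2560 = -360
Dividing both sides by -360: (y + 8)²/9 - (x - 11)²/40 = 1
Hyperbola, center (11, -8), transverse axis vertical; a² = 9, b² = 40.
Latus rectum length = 2b²/a = 2·40/3 = 80/3.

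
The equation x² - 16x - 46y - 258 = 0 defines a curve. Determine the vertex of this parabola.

Only x is squared. Complete the square in x: (x - 8)² = 46(y + 7).
Vertex (8, -7); 4p = 46 so p = 23/2. Opens up.

(8, -7)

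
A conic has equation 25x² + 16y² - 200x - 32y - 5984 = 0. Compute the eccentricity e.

25(x² - 8x) + 16(y² - 2y) = 5984
Completing the square gives 25(x - 4)² + 16(y - 1)² = 5984 + 400 + 16 = 6400.
Divide through by 6400 to get (x - 4)²/256 + (y - 1)²/400 = 1.
Ellipse, center (4, 1), major axis vertical; a² = 400, b² = 256.
c² = a² - b² = 144, so c = 12.
e = c/a = 12/20 = 3/5.

e = 3/5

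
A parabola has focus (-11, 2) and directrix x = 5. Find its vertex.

(-3, 2)

The vertex is the midpoint between the focus and the directrix along the axis of symmetry.
Axis is horizontal (directrix is vertical). Vertex x-coordinate = (-11 + 5)/2 = -3; y-coordinate = 2.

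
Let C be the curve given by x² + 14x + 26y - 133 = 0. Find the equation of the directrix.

y = 27/2

Only x is squared. Complete the square in x: (x + 7)² = -26(y - 7).
Vertex (-7, 7); 4p = -26 so p = -13/2. Opens down.
Directrix is the horizontal line y = k − p = 7 − (-13/2) = 27/2.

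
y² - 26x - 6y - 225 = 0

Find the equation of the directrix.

x = -31/2

Only y is squared. Complete the square in y: (y - 3)² = 26(x + 9).
Vertex (-9, 3); 4p = 26 so p = 13/2. Opens right.
Directrix is the vertical line x = h − p = -9 − (13/2) = -31/2.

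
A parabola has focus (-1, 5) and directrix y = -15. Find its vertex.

(-1, -5)

The vertex is the midpoint between the focus and the directrix along the axis of symmetry.
Axis is vertical (directrix is horizontal). Vertex y-coordinate = (5 + (-15))/2 = -5; x-coordinate = -1.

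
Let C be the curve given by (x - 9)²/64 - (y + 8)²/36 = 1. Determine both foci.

(-1, -8) and (19, -8)

Center (9, -8). The positive term is the x-term, so the transverse axis is horizontal; a² = 64, b² = 36.
c² = a² + b² = 64 + 36 = 100, so c = 10.
Foci lie on the horizontal axis through the center: (h ± c, k).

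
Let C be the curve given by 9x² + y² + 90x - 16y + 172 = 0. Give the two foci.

Group: 9(x² + 10x) + (y² - 16y) = -172
Complete the square in x and y: 9(x + 5)² + (y - 8)² = -172 + 225 + 64 = 117
Divide by 117: (x + 5)²/13 + (y - 8)²/117 = 1
Ellipse, center (-5, 8), major axis vertical; a² = 117, b² = 13.
c² = a² - b² = 117 - 13 = 104, so c = 2√26.
Foci lie on the vertical axis through the center: (h, k ± c).

(-5, 8 - 2√26) and (-5, 8 + 2√26)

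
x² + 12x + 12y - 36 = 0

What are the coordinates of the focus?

Only x is squared. Complete the square in x: (x + 6)² = -12(y - 6).
Vertex (-6, 6); 4p = -12 so p = -3. Opens down.
Focus is p units from the vertex along the axis: (h, k + p).

(-6, 3)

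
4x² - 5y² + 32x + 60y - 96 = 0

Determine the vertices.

(-4, 4) and (-4, 8)

Group: 4(x² + 8x) -5(y² - 12y) = 96
Complete the square in x and y: 4(x + 4)² -5(y - 6)² = 96 + 64 - 180 = -20
Divide by -20: (y - 6)²/4 - (x + 4)²/5 = 1
Hyperbola, center (-4, 6), transverse axis vertical; a² = 4, b² = 5.
a = 2. Vertices at (h, k ± a).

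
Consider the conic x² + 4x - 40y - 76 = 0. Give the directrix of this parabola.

y = -12

Only x is squared. Complete the square in x: (x + 2)² = 40(y + 2).
Vertex (-2, -2); 4p = 40 so p = 10. Opens up.
Directrix is the horizontal line y = k − p = -2 − (10) = -12.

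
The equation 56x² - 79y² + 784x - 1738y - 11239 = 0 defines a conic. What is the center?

(-7, -11)

Group the x- and y-terms: 56(x² + 14x) -79(y² + 22y) = 11239
Complete the square: 56(x + 7)² -79(y + 11)² = 11239 + 2744 - 9559 = 4424
Divide through by 4424 to get (x + 7)²/79 - (y + 11)²/56 = 1.
Hyperbola with center (-7, -11).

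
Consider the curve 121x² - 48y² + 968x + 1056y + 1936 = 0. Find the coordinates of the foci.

(-4, -2) and (-4, 24)

Rearranging, 121(x² + 8x) -48(y² - 22y) = -1936.
121(x + 4)² -48(y - 11)² = -1936 + 1936 - 5808 = -5808
Divide through by -5808 to get (y - 11)²/121 - (x + 4)²/48 = 1.
Hyperbola, center (-4, 11), transverse axis vertical; a² = 121, b² = 48.
c² = a² + b² = 121 + 48 = 169, so c = 13.
Foci lie on the vertical axis through the center: (h, k ± c).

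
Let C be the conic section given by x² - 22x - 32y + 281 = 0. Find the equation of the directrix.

y = -3

Only x is squared. Complete the square in x: (x - 11)² = 32(y - 5).
Vertex (11, 5); 4p = 32 so p = 8. Opens up.
Directrix is the horizontal line y = k − p = 5 − (8) = -3.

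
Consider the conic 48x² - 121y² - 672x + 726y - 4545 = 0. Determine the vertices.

(-4, 3) and (18, 3)

Rearranging, 48(x² - 14x) -121(y² - 6y) = 4545.
Completing the square gives 48(x - 7)² -121(y - 3)² = 4545 + 2352 - 1089 = 5808.
Dividing both sides by 5808: (x - 7)²/121 - (y - 3)²/48 = 1
Hyperbola, center (7, 3), transverse axis horizontal; a² = 121, b² = 48.
a = 11. Vertices at (h ± a, k).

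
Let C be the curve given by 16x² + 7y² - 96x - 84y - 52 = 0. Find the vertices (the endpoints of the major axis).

16(x² - 6x) + 7(y² - 12y) = 52
16(x - 3)² + 7(y - 6)² = 52 + 144 + 252 = 448
Divide by 448: (x - 3)²/28 + (y - 6)²/64 = 1
Ellipse, center (3, 6), major axis vertical; a² = 64, b² = 28.
a = 8. Vertices at (h, k ± a).

(3, -2) and (3, 14)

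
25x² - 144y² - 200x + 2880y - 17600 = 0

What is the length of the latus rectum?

25/6

Group: 25(x² - 8x) -144(y² - 20y) = 17600
25(x - 4)² -144(y - 10)² = 17600 + 400 - 14400 = 3600
Divide through by 3600 to get (x - 4)²/144 - (y - 10)²/25 = 1.
Hyperbola, center (4, 10), transverse axis horizontal; a² = 144, b² = 25.
Latus rectum length = 2b²/a = 2·25/12 = 25/6.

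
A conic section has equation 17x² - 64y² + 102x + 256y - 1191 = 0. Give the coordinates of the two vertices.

(-11, 2) and (5, 2)

Group: 17(x² + 6x) -64(y² - 4y) = 1191
17(x + 3)² -64(y - 2)² = 1191 + 153 - 256 = 1088
Dividing both sides by 1088: (x + 3)²/64 - (y - 2)²/17 = 1
Hyperbola, center (-3, 2), transverse axis horizontal; a² = 64, b² = 17.
a = 8. Vertices at (h ± a, k).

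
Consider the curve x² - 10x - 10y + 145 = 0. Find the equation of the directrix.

y = 19/2

Only x is squared. Complete the square in x: (x - 5)² = 10(y - 12).
Vertex (5, 12); 4p = 10 so p = 5/2. Opens up.
Directrix is the horizontal line y = k − p = 12 − (5/2) = 19/2.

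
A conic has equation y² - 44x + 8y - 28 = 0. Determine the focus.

Only y is squared. Complete the square in y: (y + 4)² = 44(x + 1).
Vertex (-1, -4); 4p = 44 so p = 11. Opens right.
Focus is p units from the vertex along the axis: (h + p, k).

(10, -4)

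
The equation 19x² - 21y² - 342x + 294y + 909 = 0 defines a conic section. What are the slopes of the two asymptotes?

Group: 19(x² - 18x) -21(y² - 14y) = -909
Completing the square gives 19(x - 9)² -21(y - 7)² = -909 + 1539 - 1029 = -399.
Divide through by -399 to get (y - 7)²/19 - (x - 9)²/21 = 1.
Hyperbola, center (9, 7), transverse axis vertical; a² = 19, b² = 21.
For a vertical hyperbola the asymptotes have slope ±a/b.
Here that is ±√19/√21 = ±√399/21.

√399/21 and -√399/21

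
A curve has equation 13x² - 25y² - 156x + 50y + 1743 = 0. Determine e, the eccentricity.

e = √494/13

Group: 13(x² - 12x) -25(y² - 2y) = -1743
Complete the square in x and y: 13(x - 6)² -25(y - 1)² = -1743 + 468 - 25 = -1300
Divide by -1300: (y - 1)²/52 - (x - 6)²/100 = 1
Hyperbola, center (6, 1), transverse axis vertical; a² = 52, b² = 100.
c² = a² + b² = 152, so c = 2√38.
e = c/a = 2√38/2√13 = √494/13.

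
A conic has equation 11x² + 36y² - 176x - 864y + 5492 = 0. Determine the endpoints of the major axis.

11(x² - 16x) + 36(y² - 24y) = -5492
11(x - 8)² + 36(y - 12)² = -5492 + 704 + 5184 = 396
Dividing both sides by 396: (x - 8)²/36 + (y - 12)²/11 = 1
Ellipse, center (8, 12), major axis horizontal; a² = 36, b² = 11.
a = 6. Vertices at (h ± a, k).

(2, 12) and (14, 12)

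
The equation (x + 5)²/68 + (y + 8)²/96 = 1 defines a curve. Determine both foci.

(-5, -8 - 2√7) and (-5, -8 + 2√7)

Center (-5, -8). The larger denominator 96 sits under the y-term, so the major axis is vertical; a² = 96, b² = 68.
c² = a² - b² = 96 - 68 = 28, so c = 2√7.
Foci lie on the vertical axis through the center: (h, k ± c).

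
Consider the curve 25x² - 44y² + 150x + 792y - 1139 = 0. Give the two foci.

(-3, 9 - √138) and (-3, 9 + √138)

25(x² + 6x) -44(y² - 18y) = 1139
Complete the square in x and y: 25(x + 3)² -44(y - 9)² = 1139 + 225 - 3564 = -2200
Divide through by -2200 to get (y - 9)²/50 - (x + 3)²/88 = 1.
Hyperbola, center (-3, 9), transverse axis vertical; a² = 50, b² = 88.
c² = a² + b² = 50 + 88 = 138, so c = √138.
Foci lie on the vertical axis through the center: (h, k ± c).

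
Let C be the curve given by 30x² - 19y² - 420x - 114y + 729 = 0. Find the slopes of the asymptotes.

√570/19 and -√570/19

Group the x- and y-terms: 30(x² - 14x) -19(y² + 6y) = -729
Complete the square: 30(x - 7)² -19(y + 3)² = -729 + 1470 - 171 = 570
Divide through by 570 to get (x - 7)²/19 - (y + 3)²/30 = 1.
Hyperbola, center (7, -3), transverse axis horizontal; a² = 19, b² = 30.
For a horizontal hyperbola the asymptotes have slope ±b/a.
Here that is ±√30/√19 = ±√570/19.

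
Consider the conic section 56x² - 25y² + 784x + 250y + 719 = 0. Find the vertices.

Collect terms: 56(x² + 14x) -25(y² - 10y) = -719
56(x + 7)² -25(y - 5)² = -719 + 2744 - 625 = 1400
Divide by 1400: (x + 7)²/25 - (y - 5)²/56 = 1
Hyperbola, center (-7, 5), transverse axis horizontal; a² = 25, b² = 56.
a = 5. Vertices at (h ± a, k).

(-12, 5) and (-2, 5)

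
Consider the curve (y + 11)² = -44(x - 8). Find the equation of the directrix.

x = 19

Vertex (8, -11); 4p = -44 so p = -11. Opens left.
Directrix is the vertical line x = h − p = 8 − (-11) = 19.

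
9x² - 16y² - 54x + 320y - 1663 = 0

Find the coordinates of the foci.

(-2, 10) and (8, 10)

Collect terms: 9(x² - 6x) -16(y² - 20y) = 1663
Complete the square in x and y: 9(x - 3)² -16(y - 10)² = 1663 + 81 - 1600 = 144
Divide through by 144 to get (x - 3)²/16 - (y - 10)²/9 = 1.
Hyperbola, center (3, 10), transverse axis horizontal; a² = 16, b² = 9.
c² = a² + b² = 16 + 9 = 25, so c = 5.
Foci lie on the horizontal axis through the center: (h ± c, k).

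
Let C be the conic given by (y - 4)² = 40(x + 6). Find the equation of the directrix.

x = -16

Vertex (-6, 4); 4p = 40 so p = 10. Opens right.
Directrix is the vertical line x = h − p = -6 − (10) = -16.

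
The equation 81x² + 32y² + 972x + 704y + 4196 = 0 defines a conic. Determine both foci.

Group: 81(x² + 12x) + 32(y² + 22y) = -4196
Complete the square in x and y: 81(x + 6)² + 32(y + 11)² = -4196 + 2916 + 3872 = 2592
Divide through by 2592 to get (x + 6)²/32 + (y + 11)²/81 = 1.
Ellipse, center (-6, -11), major axis vertical; a² = 81, b² = 32.
c² = a² - b² = 81 - 32 = 49, so c = 7.
Foci lie on the vertical axis through the center: (h, k ± c).

(-6, -18) and (-6, -4)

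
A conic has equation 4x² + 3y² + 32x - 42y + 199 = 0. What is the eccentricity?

Collect terms: 4(x² + 8x) + 3(y² - 14y) = -199
Complete the square in x and y: 4(x + 4)² + 3(y - 7)² = -199 + 64 + 147 = 12
Divide by 12: (x + 4)²/3 + (y - 7)²/4 = 1
Ellipse, center (-4, 7), major axis vertical; a² = 4, b² = 3.
c² = a² - b² = 1, so c = 1.
e = c/a = 1/2.

e = 1/2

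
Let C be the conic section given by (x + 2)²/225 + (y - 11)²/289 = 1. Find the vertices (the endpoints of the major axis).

(-2, -6) and (-2, 28)

Center (-2, 11). The larger denominator 289 sits under the y-term, so the major axis is vertical; a² = 289, b² = 225.
a = 17. Vertices at (h, k ± a).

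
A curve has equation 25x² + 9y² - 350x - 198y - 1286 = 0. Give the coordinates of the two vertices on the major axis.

(7, -9) and (7, 31)

Group: 25(x² - 14x) + 9(y² - 22y) = 1286
Complete the square in x and y: 25(x - 7)² + 9(y - 11)² = 1286 + 1225 + 1089 = 3600
Divide through by 3600 to get (x - 7)²/144 + (y - 11)²/400 = 1.
Ellipse, center (7, 11), major axis vertical; a² = 400, b² = 144.
a = 20. Vertices at (h, k ± a).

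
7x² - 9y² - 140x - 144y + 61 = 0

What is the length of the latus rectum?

Rearranging, 7(x² - 20x) -9(y² + 16y) = -61.
Completing the square gives 7(x - 10)² -9(y + 8)² = -61 + 700 - 576 = 63.
Divide through by 63 to get (x - 10)²/9 - (y + 8)²/7 = 1.
Hyperbola, center (10, -8), transverse axis horizontal; a² = 9, b² = 7.
Latus rectum length = 2b²/a = 2·7/3 = 14/3.

14/3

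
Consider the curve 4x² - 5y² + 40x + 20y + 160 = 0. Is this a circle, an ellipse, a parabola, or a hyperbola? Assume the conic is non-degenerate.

hyperbola

No xy term. Coefficients of x² and y² are A = 4, C = -5.
A and C have opposite signs ⇒ hyperbola.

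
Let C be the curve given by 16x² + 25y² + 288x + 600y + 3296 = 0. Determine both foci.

16(x² + 18x) + 25(y² + 24y) = -3296
Completing the square gives 16(x + 9)² + 25(y + 12)² = -3296 + 1296 + 3600 = 1600.
Divide by 1600: (x + 9)²/100 + (y + 12)²/64 = 1
Ellipse, center (-9, -12), major axis horizontal; a² = 100, b² = 64.
c² = a² - b² = 100 - 64 = 36, so c = 6.
Foci lie on the horizontal axis through the center: (h ± c, k).

(-15, -12) and (-3, -12)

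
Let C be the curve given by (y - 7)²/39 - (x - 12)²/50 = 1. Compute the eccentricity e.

Center (12, 7). The positive term is the y-term, so the transverse axis is vertical; a² = 39, b² = 50.
c² = a² + b² = 89, so c = √89.
e = c/a = √89/√39 = √3471/39.

e = √3471/39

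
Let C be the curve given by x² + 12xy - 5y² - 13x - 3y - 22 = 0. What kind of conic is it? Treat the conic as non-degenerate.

A = 1, B = 12, C = -5.
Discriminant B² − 4AC = 12² − 4·1·(-5) = 164.
B² − 4AC > 0 ⇒ hyperbola.

hyperbola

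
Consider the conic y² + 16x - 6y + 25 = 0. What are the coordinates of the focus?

Only y is squared. Complete the square in y: (y - 3)² = -16(x + 1).
Vertex (-1, 3); 4p = -16 so p = -4. Opens left.
Focus is p units from the vertex along the axis: (h + p, k).

(-5, 3)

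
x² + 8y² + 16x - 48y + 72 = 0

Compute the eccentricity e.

e = √14/4

Rearranging, (x² + 16x) + 8(y² - 6y) = -72.
Completing the square gives (x + 8)² + 8(y - 3)² = -72 + 64 + 72 = 64.
Divide through by 64 to get (x + 8)²/64 + (y - 3)²/8 = 1.
Ellipse, center (-8, 3), major axis horizontal; a² = 64, b² = 8.
c² = a² - b² = 56, so c = 2√14.
e = c/a = 2√14/8 = √14/4.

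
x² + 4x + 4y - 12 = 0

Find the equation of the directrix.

y = 5

Only x is squared. Complete the square in x: (x + 2)² = -4(y - 4).
Vertex (-2, 4); 4p = -4 so p = -1. Opens down.
Directrix is the horizontal line y = k − p = 4 − (-1) = 5.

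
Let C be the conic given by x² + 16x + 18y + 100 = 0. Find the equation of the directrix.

Only x is squared. Complete the square in x: (x + 8)² = -18(y + 2).
Vertex (-8, -2); 4p = -18 so p = -9/2. Opens down.
Directrix is the horizontal line y = k − p = -2 − (-9/2) = 5/2.

y = 5/2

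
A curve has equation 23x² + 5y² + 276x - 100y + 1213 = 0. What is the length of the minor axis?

2√5

Group the x- and y-terms: 23(x² + 12x) + 5(y² - 20y) = -1213
23(x + 6)² + 5(y - 10)² = -1213 + 828 + 500 = 115
Divide through by 115 to get (x + 6)²/5 + (y - 10)²/23 = 1.
Ellipse, center (-6, 10), major axis vertical; a² = 23, b² = 5.
b² = 5 so b = √5; the minor axis has length 2b = 2√5.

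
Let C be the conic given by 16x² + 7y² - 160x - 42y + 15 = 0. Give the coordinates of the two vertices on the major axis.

(5, -5) and (5, 11)

Group: 16(x² - 10x) + 7(y² - 6y) = -15
Complete the square in x and y: 16(x - 5)² + 7(y - 3)² = -15 + 400 + 63 = 448
Divide through by 448 to get (x - 5)²/28 + (y - 3)²/64 = 1.
Ellipse, center (5, 3), major axis vertical; a² = 64, b² = 28.
a = 8. Vertices at (h, k ± a).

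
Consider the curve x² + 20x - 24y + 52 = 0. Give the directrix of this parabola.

Only x is squared. Complete the square in x: (x + 10)² = 24(y + 2).
Vertex (-10, -2); 4p = 24 so p = 6. Opens up.
Directrix is the horizontal line y = k − p = -2 − (6) = -8.

y = -8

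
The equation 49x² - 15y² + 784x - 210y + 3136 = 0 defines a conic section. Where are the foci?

Rearranging, 49(x² + 16x) -15(y² + 14y) = -3136.
Complete the square in x and y: 49(x + 8)² -15(y + 7)² = -3136 + 3136 - 735 = -735
Divide by -735: (y + 7)²/49 - (x + 8)²/15 = 1
Hyperbola, center (-8, -7), transverse axis vertical; a² = 49, b² = 15.
c² = a² + b² = 49 + 15 = 64, so c = 8.
Foci lie on the vertical axis through the center: (h, k ± c).

(-8, -15) and (-8, 1)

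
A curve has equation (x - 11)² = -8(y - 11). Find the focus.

Vertex (11, 11); 4p = -8 so p = -2. Opens down.
Focus is p units from the vertex along the axis: (h, k + p).

(11, 9)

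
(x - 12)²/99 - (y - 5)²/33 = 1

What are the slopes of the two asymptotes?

√3/3 and -√3/3

Center (12, 5). The positive term is the x-term, so the transverse axis is horizontal; a² = 99, b² = 33.
For a horizontal hyperbola the asymptotes have slope ±b/a.
Here that is ±√33/3√11 = ±√3/3.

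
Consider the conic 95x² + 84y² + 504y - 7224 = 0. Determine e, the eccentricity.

e = √1045/95

95x² + 84(y² + 6y) = 7224
Complete the square: 95x² + 84(y + 3)² = 7224 + 0 + 756 = 7980
Dividing both sides by 7980: x²/84 + (y + 3)²/95 = 1
Ellipse, center (0, -3), major axis vertical; a² = 95, b² = 84.
c² = a² - b² = 11, so c = √11.
e = c/a = √11/√95 = √1045/95.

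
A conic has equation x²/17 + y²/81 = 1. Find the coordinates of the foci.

Center (0, 0). The larger denominator 81 sits under the y-term, so the major axis is vertical; a² = 81, b² = 17.
c² = a² - b² = 81 - 17 = 64, so c = 8.
Foci lie on the vertical axis through the center: (h, k ± c).

(0, -8) and (0, 8)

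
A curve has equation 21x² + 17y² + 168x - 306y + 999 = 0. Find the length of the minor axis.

2√34

Collect terms: 21(x² + 8x) + 17(y² - 18y) = -999
21(x + 4)² + 17(y - 9)² = -999 + 336 + 1377 = 714
Divide by 714: (x + 4)²/34 + (y - 9)²/42 = 1
Ellipse, center (-4, 9), major axis vertical; a² = 42, b² = 34.
b² = 34 so b = √34; the minor axis has length 2b = 2√34.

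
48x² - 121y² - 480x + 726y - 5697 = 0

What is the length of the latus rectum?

Collect terms: 48(x² - 10x) -121(y² - 6y) = 5697
Completing the square gives 48(x - 5)² -121(y - 3)² = 5697 + 1200 - 1089 = 5808.
Divide by 5808: (x - 5)²/121 - (y - 3)²/48 = 1
Hyperbola, center (5, 3), transverse axis horizontal; a² = 121, b² = 48.
Latus rectum length = 2b²/a = 2·48/11 = 96/11.

96/11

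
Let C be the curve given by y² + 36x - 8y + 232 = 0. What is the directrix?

x = 3

Only y is squared. Complete the square in y: (y - 4)² = -36(x + 6).
Vertex (-6, 4); 4p = -36 so p = -9. Opens left.
Directrix is the vertical line x = h − p = -6 − (-9) = 3.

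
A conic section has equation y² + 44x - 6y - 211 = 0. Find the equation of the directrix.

x = 16

Only y is squared. Complete the square in y: (y - 3)² = -44(x - 5).
Vertex (5, 3); 4p = -44 so p = -11. Opens left.
Directrix is the vertical line x = h − p = 5 − (-11) = 16.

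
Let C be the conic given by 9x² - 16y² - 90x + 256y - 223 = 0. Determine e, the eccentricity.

9(x² - 10x) -16(y² - 16y) = 223
Complete the square in x and y: 9(x - 5)² -16(y - 8)² = 223 + 225 - 1024 = -576
Dividing both sides by -576: (y - 8)²/36 - (x - 5)²/64 = 1
Hyperbola, center (5, 8), transverse axis vertical; a² = 36, b² = 64.
c² = a² + b² = 100, so c = 10.
e = c/a = 10/6 = 5/3.

e = 5/3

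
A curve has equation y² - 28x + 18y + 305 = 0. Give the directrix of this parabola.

x = 1

Only y is squared. Complete the square in y: (y + 9)² = 28(x - 8).
Vertex (8, -9); 4p = 28 so p = 7. Opens right.
Directrix is the vertical line x = h − p = 8 − (7) = 1.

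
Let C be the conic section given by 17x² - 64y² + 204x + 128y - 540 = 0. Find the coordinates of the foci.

Rearranging, 17(x² + 12x) -64(y² - 2y) = 540.
Complete the square in x and y: 17(x + 6)² -64(y - 1)² = 540 + 612 - 64 = 1088
Divide by 1088: (x + 6)²/64 - (y - 1)²/17 = 1
Hyperbola, center (-6, 1), transverse axis horizontal; a² = 64, b² = 17.
c² = a² + b² = 64 + 17 = 81, so c = 9.
Foci lie on the horizontal axis through the center: (h ± c, k).

(-15, 1) and (3, 1)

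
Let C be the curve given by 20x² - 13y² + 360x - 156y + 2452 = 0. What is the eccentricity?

20(x² + 18x) -13(y² + 12y) = -2452
Complete the square in x and y: 20(x + 9)² -13(y + 6)² = -2452 + 1620 - 468 = -1300
Dividing both sides by -1300: (y + 6)²/100 - (x + 9)²/65 = 1
Hyperbola, center (-9, -6), transverse axis vertical; a² = 100, b² = 65.
c² = a² + b² = 165, so c = √165.
e = c/a = √165/10.

e = √165/10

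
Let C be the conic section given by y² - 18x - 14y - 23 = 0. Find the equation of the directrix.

Only y is squared. Complete the square in y: (y - 7)² = 18(x + 4).
Vertex (-4, 7); 4p = 18 so p = 9/2. Opens right.
Directrix is the vertical line x = h − p = -4 − (9/2) = -17/2.

x = -17/2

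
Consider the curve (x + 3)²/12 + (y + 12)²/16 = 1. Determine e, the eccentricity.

Center (-3, -12). The larger denominator 16 sits under the y-term, so the major axis is vertical; a² = 16, b² = 12.
c² = a² - b² = 4, so c = 2.
e = c/a = 2/4 = 1/2.

e = 1/2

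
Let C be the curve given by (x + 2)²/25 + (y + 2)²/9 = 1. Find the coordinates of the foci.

Center (-2, -2). The larger denominator 25 sits under the x-term, so the major axis is horizontal; a² = 25, b² = 9.
c² = a² - b² = 25 - 9 = 16, so c = 4.
Foci lie on the horizontal axis through the center: (h ± c, k).

(-6, -2) and (2, -2)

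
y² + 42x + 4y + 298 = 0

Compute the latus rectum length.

Only y is squared. Complete the square in y: (y + 2)² = -42(x + 7).
Vertex (-7, -2); 4p = -42 so p = -21/2. Opens left.
Latus rectum length = |4p| = 42.

42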